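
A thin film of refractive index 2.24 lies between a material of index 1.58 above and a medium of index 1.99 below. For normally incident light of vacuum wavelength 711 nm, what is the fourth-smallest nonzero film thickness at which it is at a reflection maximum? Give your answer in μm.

0.555 μm

At the upper boundary (n = 1.58 to n = 2.24) the reflected ray undergoes a half-wave phase shift.
Ray reflecting at the bottom interface goes from n = 2.24 toward n = 1.99: no phase shift.
Net: one phase inversion between the two reflected rays.
With one net inversion, constructive interference in reflection requires 2 n t = (m + ½) λ.
The fourth-smallest nonzero thickness corresponds to m = 3: t = (m + ½) λ / (2 n) = 3.50 × 711 / (2 × 2.24) = 555 nm.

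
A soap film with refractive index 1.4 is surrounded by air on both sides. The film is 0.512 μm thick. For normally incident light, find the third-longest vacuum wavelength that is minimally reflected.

At the upper boundary (n = 1.0 to n = 1.4) the reflected ray undergoes a half-wave phase shift.
Ray reflecting at the bottom interface goes from n = 1.4 toward n = 1.0: no phase shift.
Exactly one π shift → a net half-wave offset.
For dark reflection here: 2 n t = m λ.
λ = 2 n t / m. The third-longest wavelength is m = 3: λ = 2 × 1.4 × 512 / 3.00 = 478 nm.

478 nm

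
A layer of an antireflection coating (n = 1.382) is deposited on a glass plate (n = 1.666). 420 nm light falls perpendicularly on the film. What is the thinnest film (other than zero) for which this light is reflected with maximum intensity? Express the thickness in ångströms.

At the upper boundary (n = 1.0 to n = 1.382) the reflected ray undergoes a half-wave phase shift.
Bottom surface (1.382 → 1.666): reflection off a higher-index medium gives a half-wave phase shift.
The two reflections carry the same phase change, so no net offset.
So the condition for constructive reflection is 2 n t = m λ.
Minimum nonzero at m = 1: t = λ / (2 n) = 420 / (2 × 1.382) = 152 nm.

1520 Å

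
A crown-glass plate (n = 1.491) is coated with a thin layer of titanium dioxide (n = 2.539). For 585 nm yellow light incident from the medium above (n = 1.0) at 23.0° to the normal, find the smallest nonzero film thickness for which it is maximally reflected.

58.3 nm

Ray reflecting at the top interface goes from n = 1.0 toward n = 2.539: a half-wave phase shift.
Bottom surface (2.539 → 1.491): reflection off a lower-index medium gives no phase shift.
Exactly one π shift → a net half-wave offset.
For strong reflection here: 2 n t cos θ_r = (m + ½) λ.
Snell's law: 1.0 sin 23.0° = 2.539 sin θ_r → sin θ_r = 0.154, cos θ_r = 0.988.
Minimum at m = 0: t = λ / (4 n cos θ_r) = 585 / (4 × 2.539 × 0.988) = 58.3 nm.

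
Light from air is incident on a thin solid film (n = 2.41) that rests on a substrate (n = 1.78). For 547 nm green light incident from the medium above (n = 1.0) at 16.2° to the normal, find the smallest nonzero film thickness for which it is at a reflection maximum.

At the upper boundary (n = 1.0 to n = 2.41) the reflected ray undergoes a half-wave phase shift.
Ray reflecting at the bottom interface goes from n = 2.41 toward n = 1.78: no phase shift.
Exactly one π shift → a net half-wave offset.
With one net inversion, constructive interference in reflection requires 2 n t cos θ_r = (m + ½) λ.
Snell's law: 1.0 sin 16.2° = 2.41 sin θ_r → sin θ_r = 0.116, cos θ_r = 0.993.
Minimum at m = 0: t = λ / (4 n cos θ_r) = 547 / (4 × 2.41 × 0.993) = 57.1 nm.

57.1 nm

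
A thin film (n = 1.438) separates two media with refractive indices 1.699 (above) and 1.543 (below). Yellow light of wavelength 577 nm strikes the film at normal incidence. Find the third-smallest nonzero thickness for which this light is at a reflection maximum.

Top surface (1.699 → 1.438): reflection off a lower-index medium gives no phase shift.
Ray reflecting at the bottom interface goes from n = 1.438 toward n = 1.543: a half-wave phase shift.
Exactly one π shift → a net half-wave offset.
For bright reflection here: 2 n t = (m + ½) λ.
The third-smallest nonzero thickness corresponds to m = 2: t = (m + ½) λ / (2 n) = 2.50 × 577 / (2 × 1.438) = 502 nm.

502 nm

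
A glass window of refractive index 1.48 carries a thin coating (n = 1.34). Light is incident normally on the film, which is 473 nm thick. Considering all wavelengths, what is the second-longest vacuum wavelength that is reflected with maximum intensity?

Ray reflecting at the top interface goes from n = 1.0 toward n = 1.34: a half-wave phase shift.
Ray reflecting at the bottom interface goes from n = 1.34 toward n = 1.48: a half-wave phase shift.
Zero or two π shifts → no net half-wave offset.
With no net inversion, constructive interference in reflection requires 2 n t = m λ.
λ = 2 n t / m. The second-longest wavelength is m = 2: λ = 2 × 1.34 × 473 / 2.00 = 634 nm.

634 nm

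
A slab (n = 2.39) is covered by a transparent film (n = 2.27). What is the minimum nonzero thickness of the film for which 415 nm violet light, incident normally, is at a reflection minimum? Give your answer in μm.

At the upper boundary (n = 1.0 to n = 2.27) the reflected ray undergoes a half-wave phase shift.
At the lower boundary (n = 2.27 to n = 2.39) the reflected ray undergoes a half-wave phase shift.
Zero or two π shifts → no net half-wave offset.
For weak reflection here: 2 n t = (m + ½) λ.
Minimum at m = 0: t = λ / (4 n) = 415 / (4 × 2.27) = 45.7 nm.

0.0457 μm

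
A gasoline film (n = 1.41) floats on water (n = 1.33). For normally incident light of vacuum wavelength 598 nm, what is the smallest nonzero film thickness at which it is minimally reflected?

212 nm

At the upper boundary (n = 1.0 to n = 1.41) the reflected ray undergoes a half-wave phase shift.
Bottom surface (1.41 → 1.33): reflection off a lower-index medium gives no phase shift.
Exactly one π shift → a net half-wave offset.
For dark reflection here: 2 n t = m λ.
The smallest nonzero thickness corresponds to m = 1: t = m λ / (2 n) = 1.00 × 598 / (2 × 1.41) = 212 nm.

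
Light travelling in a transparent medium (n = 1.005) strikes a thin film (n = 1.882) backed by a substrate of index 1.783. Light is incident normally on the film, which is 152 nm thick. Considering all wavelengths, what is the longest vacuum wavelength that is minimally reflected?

572 nm

Ray reflecting at the top interface goes from n = 1.005 toward n = 1.882: a half-wave phase shift.
At the lower boundary (n = 1.882 to n = 1.783) the reflected ray undergoes no phase shift.
Exactly one π shift → a net half-wave offset.
So the condition for destructive reflection is 2 n t = m λ.
λ = 2 n t / m. The longest wavelength is m = 1: λ = 2 × 1.882 × 152 / 1.00 = 572 nm.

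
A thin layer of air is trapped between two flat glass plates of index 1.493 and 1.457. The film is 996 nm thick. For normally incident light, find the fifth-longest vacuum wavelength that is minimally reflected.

398 nm

At the upper boundary (n = 1.493 to n = 1.0) the reflected ray undergoes no phase shift.
Bottom surface (1.0 → 1.457): reflection off a higher-index medium gives a half-wave phase shift.
The two reflections differ by half a wavelength.
With one net inversion, destructive interference in reflection requires 2 n t = m λ.
λ = 2 n t / m. The fifth-longest wavelength is m = 5: λ = 2 × 1.0 × 996 / 5.00 = 398 nm.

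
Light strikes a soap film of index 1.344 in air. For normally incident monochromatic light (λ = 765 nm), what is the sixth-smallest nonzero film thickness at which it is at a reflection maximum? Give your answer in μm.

1.57 μm

Top surface (1.0 → 1.344): reflection off a higher-index medium gives a half-wave phase shift.
At the lower boundary (n = 1.344 to n = 1.0) the reflected ray undergoes no phase shift.
The two reflections differ by half a wavelength.
For bright reflection here: 2 n t = (m + ½) λ.
The sixth-smallest nonzero thickness corresponds to m = 5: t = (m + ½) λ / (2 n) = 5.50 × 765 / (2 × 1.344) = 1565 nm.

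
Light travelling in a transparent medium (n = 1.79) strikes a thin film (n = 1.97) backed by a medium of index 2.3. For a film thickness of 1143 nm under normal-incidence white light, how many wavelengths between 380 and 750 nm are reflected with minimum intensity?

Top surface (1.79 → 1.97): reflection off a higher-index medium gives a half-wave phase shift.
Ray reflecting at the bottom interface goes from n = 1.97 toward n = 2.3: a half-wave phase shift.
Net: no relative phase inversion (both shifts match).
For weak reflection here: 2 n t = (m + ½) λ.
λ = 2 n t / (m + ½) = 4503 / (m + ½) nm.
m=5: 819 nm (IR); m=6: 693 nm (visible); m=7: 600 nm (visible); m=8: 530 nm (visible); m=9: 474 nm (visible); m=10: 429 nm (visible); m=11: 392 nm (visible); m=12: 360 nm (UV).

6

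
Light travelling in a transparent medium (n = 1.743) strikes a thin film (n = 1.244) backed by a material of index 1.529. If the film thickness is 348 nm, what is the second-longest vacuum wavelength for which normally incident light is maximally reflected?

577 nm

At the upper boundary (n = 1.743 to n = 1.244) the reflected ray undergoes no phase shift.
At the lower boundary (n = 1.244 to n = 1.529) the reflected ray undergoes a half-wave phase shift.
The two reflections differ by half a wavelength.
For bright reflection here: 2 n t = (m + ½) λ.
λ = 2 n t / (m + ½). The second-longest wavelength is m = 1: λ = 2 × 1.244 × 348 / 1.50 = 577 nm.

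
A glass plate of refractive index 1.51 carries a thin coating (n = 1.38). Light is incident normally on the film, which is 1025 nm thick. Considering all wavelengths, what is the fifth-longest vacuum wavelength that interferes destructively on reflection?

629 nm

Top surface (1.0 → 1.38): reflection off a higher-index medium gives a half-wave phase shift.
Bottom surface (1.38 → 1.51): reflection off a higher-index medium gives a half-wave phase shift.
Net: no relative phase inversion (both shifts match).
So the condition for destructive reflection is 2 n t = (m + ½) λ.
λ = 2 n t / (m + ½). The fifth-longest wavelength is m = 4: λ = 2 × 1.38 × 1025 / 4.50 = 629 nm.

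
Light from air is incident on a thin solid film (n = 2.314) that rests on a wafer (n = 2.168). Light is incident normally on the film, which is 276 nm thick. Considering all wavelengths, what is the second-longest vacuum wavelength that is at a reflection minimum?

639 nm

Top surface (1.0 → 2.314): reflection off a higher-index medium gives a half-wave phase shift.
At the lower boundary (n = 2.314 to n = 2.168) the reflected ray undergoes no phase shift.
Net: one phase inversion between the two reflected rays.
With one net inversion, destructive interference in reflection requires 2 n t = m λ.
λ = 2 n t / m. The second-longest wavelength is m = 2: λ = 2 × 2.314 × 276 / 2.00 = 639 nm.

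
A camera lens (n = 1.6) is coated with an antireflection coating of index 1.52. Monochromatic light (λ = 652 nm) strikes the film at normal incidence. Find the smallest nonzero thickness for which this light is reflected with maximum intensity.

214 nm

Top surface (1.0 → 1.52): reflection off a higher-index medium gives a half-wave phase shift.
Bottom surface (1.52 → 1.6): reflection off a higher-index medium gives a half-wave phase shift.
Net: no relative phase inversion (both shifts match).
With no net inversion, constructive interference in reflection requires 2 n t = m λ.
The smallest nonzero thickness corresponds to m = 1: t = m λ / (2 n) = 1.00 × 652 / (2 × 1.52) = 214 nm.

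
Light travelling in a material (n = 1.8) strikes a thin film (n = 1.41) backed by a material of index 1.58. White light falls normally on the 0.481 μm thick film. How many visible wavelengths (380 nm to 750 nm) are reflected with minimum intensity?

Ray reflecting at the top interface goes from n = 1.8 toward n = 1.41: no phase shift.
Ray reflecting at the bottom interface goes from n = 1.41 toward n = 1.58: a half-wave phase shift.
Net: one phase inversion between the two reflected rays.
So the condition for destructive reflection is 2 n t = m λ.
λ = 2 n t / m = 1356 / m nm.
m=1: 1356 nm (IR); m=2: 678 nm (visible); m=3: 452 nm (visible); m=4: 339 nm (UV).

2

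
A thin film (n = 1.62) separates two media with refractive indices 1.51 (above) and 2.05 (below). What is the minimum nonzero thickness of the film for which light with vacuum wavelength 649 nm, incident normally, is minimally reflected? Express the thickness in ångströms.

1002 Å

At the upper boundary (n = 1.51 to n = 1.62) the reflected ray undergoes a half-wave phase shift.
Bottom surface (1.62 → 2.05): reflection off a higher-index medium gives a half-wave phase shift.
The two reflections carry the same phase change, so no net offset.
So the condition for destructive reflection is 2 n t = (m + ½) λ.
Minimum at m = 0: t = λ / (4 n) = 649 / (4 × 1.62) = 100 nm.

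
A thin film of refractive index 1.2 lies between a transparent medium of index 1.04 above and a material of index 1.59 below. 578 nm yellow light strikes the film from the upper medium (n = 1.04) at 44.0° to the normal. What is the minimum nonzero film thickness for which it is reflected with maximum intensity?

At the upper boundary (n = 1.04 to n = 1.2) the reflected ray undergoes a half-wave phase shift.
Bottom surface (1.2 → 1.59): reflection off a higher-index medium gives a half-wave phase shift.
Zero or two π shifts → no net half-wave offset.
With no net inversion, constructive interference in reflection requires 2 n t cos θ_r = m λ.
Snell's law: 1.04 sin 44.0° = 1.2 sin θ_r → sin θ_r = 0.602, cos θ_r = 0.798.
Minimum nonzero at m = 1: t = λ / (2 n cos θ_r) = 578 / (2 × 1.2 × 0.798) = 302 nm.

302 nm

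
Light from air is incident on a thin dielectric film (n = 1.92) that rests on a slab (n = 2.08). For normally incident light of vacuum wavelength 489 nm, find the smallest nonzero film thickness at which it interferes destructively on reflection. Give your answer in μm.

At the upper boundary (n = 1.0 to n = 1.92) the reflected ray undergoes a half-wave phase shift.
Ray reflecting at the bottom interface goes from n = 1.92 toward n = 2.08: a half-wave phase shift.
Net: no relative phase inversion (both shifts match).
With no net inversion, destructive interference in reflection requires 2 n t = (m + ½) λ.
Minimum at m = 0: t = λ / (4 n) = 489 / (4 × 1.92) = 63.7 nm.

0.0637 μm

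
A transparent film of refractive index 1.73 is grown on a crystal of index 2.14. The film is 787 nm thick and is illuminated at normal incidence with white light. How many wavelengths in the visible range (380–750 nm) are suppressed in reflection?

Ray reflecting at the top interface goes from n = 1.0 toward n = 1.73: a half-wave phase shift.
Bottom surface (1.73 → 2.14): reflection off a higher-index medium gives a half-wave phase shift.
Zero or two π shifts → no net half-wave offset.
With no net inversion, destructive interference in reflection requires 2 n t = (m + ½) λ.
λ = 2 n t / (m + ½) = 2723 / (m + ½) nm.
m=3: 778 nm (IR); m=4: 605 nm (visible); m=5: 495 nm (visible); m=6: 419 nm (visible); m=7: 363 nm (UV).

3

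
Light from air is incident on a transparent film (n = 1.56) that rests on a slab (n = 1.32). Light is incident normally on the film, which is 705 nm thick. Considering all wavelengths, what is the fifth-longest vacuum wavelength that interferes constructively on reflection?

Top surface (1.0 → 1.56): reflection off a higher-index medium gives a half-wave phase shift.
Bottom surface (1.56 → 1.32): reflection off a lower-index medium gives no phase shift.
Exactly one π shift → a net half-wave offset.
So the condition for constructive reflection is 2 n t = (m + ½) λ.
λ = 2 n t / (m + ½). The fifth-longest wavelength is m = 4: λ = 2 × 1.56 × 705 / 4.50 = 489 nm.

489 nm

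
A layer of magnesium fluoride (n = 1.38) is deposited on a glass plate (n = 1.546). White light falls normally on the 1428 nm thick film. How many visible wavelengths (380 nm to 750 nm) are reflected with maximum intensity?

5

At the upper boundary (n = 1.0 to n = 1.38) the reflected ray undergoes a half-wave phase shift.
Bottom surface (1.38 → 1.546): reflection off a higher-index medium gives a half-wave phase shift.
The two reflections carry the same phase change, so no net offset.
With no net inversion, constructive interference in reflection requires 2 n t = m λ.
λ = 2 n t / m = 3941 / m nm.
m=5: 788 nm (IR); m=6: 657 nm (visible); m=7: 563 nm (visible); m=8: 493 nm (visible); m=9: 438 nm (visible); m=10: 394 nm (visible); m=11: 358 nm (UV).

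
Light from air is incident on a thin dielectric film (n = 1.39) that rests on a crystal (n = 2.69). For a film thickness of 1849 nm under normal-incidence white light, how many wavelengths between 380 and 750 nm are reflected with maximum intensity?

Ray reflecting at the top interface goes from n = 1.0 toward n = 1.39: a half-wave phase shift.
At the lower boundary (n = 1.39 to n = 2.69) the reflected ray undergoes a half-wave phase shift.
Zero or two π shifts → no net half-wave offset.
With no net inversion, constructive interference in reflection requires 2 n t = m λ.
λ = 2 n t / m = 5140 / m nm.
m=6: 857 nm (IR); m=7: 734 nm (visible); m=8: 643 nm (visible); m=9: 571 nm (visible); m=10: 514 nm (visible); m=11: 467 nm (visible); m=12: 428 nm (visible); m=13: 395 nm (visible); m=14: 367 nm (UV).

7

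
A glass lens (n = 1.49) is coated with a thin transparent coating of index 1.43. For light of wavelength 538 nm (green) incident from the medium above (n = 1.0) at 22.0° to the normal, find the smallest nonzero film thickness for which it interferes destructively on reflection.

97.5 nm

Ray reflecting at the top interface goes from n = 1.0 toward n = 1.43: a half-wave phase shift.
At the lower boundary (n = 1.43 to n = 1.49) the reflected ray undergoes a half-wave phase shift.
Zero or two π shifts → no net half-wave offset.
For dark reflection here: 2 n t cos θ_r = (m + ½) λ.
Snell's law: 1.0 sin 22.0° = 1.43 sin θ_r → sin θ_r = 0.262, cos θ_r = 0.965.
Minimum at m = 0: t = λ / (4 n cos θ_r) = 538 / (4 × 1.43 × 0.965) = 97.5 nm.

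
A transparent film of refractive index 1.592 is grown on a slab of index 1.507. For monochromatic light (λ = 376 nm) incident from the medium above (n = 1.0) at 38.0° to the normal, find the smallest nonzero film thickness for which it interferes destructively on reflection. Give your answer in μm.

Top surface (1.0 → 1.592): reflection off a higher-index medium gives a half-wave phase shift.
Bottom surface (1.592 → 1.507): reflection off a lower-index medium gives no phase shift.
The two reflections differ by half a wavelength.
So the condition for destructive reflection is 2 n t cos θ_r = m λ.
Snell's law: 1.0 sin 38.0° = 1.592 sin θ_r → sin θ_r = 0.387, cos θ_r = 0.922.
Minimum nonzero at m = 1: t = λ / (2 n cos θ_r) = 376 / (2 × 1.592 × 0.922) = 128 nm.

0.128 μm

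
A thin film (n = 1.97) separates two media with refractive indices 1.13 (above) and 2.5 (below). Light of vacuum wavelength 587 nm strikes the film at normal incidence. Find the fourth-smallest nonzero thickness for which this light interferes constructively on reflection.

596 nm

At the upper boundary (n = 1.13 to n = 1.97) the reflected ray undergoes a half-wave phase shift.
Bottom surface (1.97 → 2.5): reflection off a higher-index medium gives a half-wave phase shift.
Zero or two π shifts → no net half-wave offset.
So the condition for constructive reflection is 2 n t = m λ.
The fourth-smallest nonzero thickness corresponds to m = 4: t = m λ / (2 n) = 4.00 × 587 / (2 × 1.97) = 596 nm.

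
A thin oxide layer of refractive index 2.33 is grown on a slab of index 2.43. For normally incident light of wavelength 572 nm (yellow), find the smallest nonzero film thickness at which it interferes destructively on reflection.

Ray reflecting at the top interface goes from n = 1.0 toward n = 2.33: a half-wave phase shift.
At the lower boundary (n = 2.33 to n = 2.43) the reflected ray undergoes a half-wave phase shift.
Zero or two π shifts → no net half-wave offset.
With no net inversion, destructive interference in reflection requires 2 n t = (m + ½) λ.
Minimum at m = 0: t = λ / (4 n) = 572 / (4 × 2.33) = 61.4 nm.

61.4 nm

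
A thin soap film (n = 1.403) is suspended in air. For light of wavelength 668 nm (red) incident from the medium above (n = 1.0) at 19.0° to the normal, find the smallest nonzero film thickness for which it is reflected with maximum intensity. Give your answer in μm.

0.122 μm

Top surface (1.0 → 1.403): reflection off a higher-index medium gives a half-wave phase shift.
At the lower boundary (n = 1.403 to n = 1.0) the reflected ray undergoes no phase shift.
Exactly one π shift → a net half-wave offset.
With one net inversion, constructive interference in reflection requires 2 n t cos θ_r = (m + ½) λ.
Snell's law: 1.0 sin 19.0° = 1.403 sin θ_r → sin θ_r = 0.232, cos θ_r = 0.973.
Minimum at m = 0: t = λ / (4 n cos θ_r) = 668 / (4 × 1.403 × 0.973) = 122 nm.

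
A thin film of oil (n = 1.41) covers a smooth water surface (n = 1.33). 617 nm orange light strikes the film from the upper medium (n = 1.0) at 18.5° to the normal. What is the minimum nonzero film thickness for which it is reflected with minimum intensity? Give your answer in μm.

Top surface (1.0 → 1.41): reflection off a higher-index medium gives a half-wave phase shift.
At the lower boundary (n = 1.41 to n = 1.33) the reflected ray undergoes no phase shift.
Exactly one π shift → a net half-wave offset.
For minimum reflection here: 2 n t cos θ_r = m λ.
Snell's law: 1.0 sin 18.5° = 1.41 sin θ_r → sin θ_r = 0.225, cos θ_r = 0.974.
Minimum nonzero at m = 1: t = λ / (2 n cos θ_r) = 617 / (2 × 1.41 × 0.974) = 225 nm.

0.225 μm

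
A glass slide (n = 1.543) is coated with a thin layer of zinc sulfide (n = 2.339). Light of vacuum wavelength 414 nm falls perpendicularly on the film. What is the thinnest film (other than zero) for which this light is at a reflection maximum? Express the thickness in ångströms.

442 Å

At the upper boundary (n = 1.0 to n = 2.339) the reflected ray undergoes a half-wave phase shift.
Bottom surface (2.339 → 1.543): reflection off a lower-index medium gives no phase shift.
Net: one phase inversion between the two reflected rays.
With one net inversion, constructive interference in reflection requires 2 n t = (m + ½) λ.
Minimum at m = 0: t = λ / (4 n) = 414 / (4 × 2.339) = 44.2 nm.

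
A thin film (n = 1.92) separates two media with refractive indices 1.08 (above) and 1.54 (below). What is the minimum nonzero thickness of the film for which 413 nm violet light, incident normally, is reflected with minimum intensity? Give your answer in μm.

0.108 μm

Top surface (1.08 → 1.92): reflection off a higher-index medium gives a half-wave phase shift.
Bottom surface (1.92 → 1.54): reflection off a lower-index medium gives no phase shift.
Net: one phase inversion between the two reflected rays.
With one net inversion, destructive interference in reflection requires 2 n t = m λ.
Minimum nonzero at m = 1: t = λ / (2 n) = 413 / (2 × 1.92) = 108 nm.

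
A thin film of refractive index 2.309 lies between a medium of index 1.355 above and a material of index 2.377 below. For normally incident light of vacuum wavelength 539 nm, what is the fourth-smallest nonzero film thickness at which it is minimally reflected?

409 nm

At the upper boundary (n = 1.355 to n = 2.309) the reflected ray undergoes a half-wave phase shift.
At the lower boundary (n = 2.309 to n = 2.377) the reflected ray undergoes a half-wave phase shift.
The two reflections carry the same phase change, so no net offset.
For minimum reflection here: 2 n t = (m + ½) λ.
The fourth-smallest nonzero thickness corresponds to m = 3: t = (m + ½) λ / (2 n) = 3.50 × 539 / (2 × 2.309) = 409 nm.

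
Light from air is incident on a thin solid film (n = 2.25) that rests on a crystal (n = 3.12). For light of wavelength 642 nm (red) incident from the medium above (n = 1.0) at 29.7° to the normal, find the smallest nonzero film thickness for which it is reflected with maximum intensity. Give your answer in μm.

0.146 μm

At the upper boundary (n = 1.0 to n = 2.25) the reflected ray undergoes a half-wave phase shift.
Ray reflecting at the bottom interface goes from n = 2.25 toward n = 3.12: a half-wave phase shift.
Net: no relative phase inversion (both shifts match).
For maximum reflection here: 2 n t cos θ_r = m λ.
Snell's law: 1.0 sin 29.7° = 2.25 sin θ_r → sin θ_r = 0.220, cos θ_r = 0.975.
Minimum nonzero at m = 1: t = λ / (2 n cos θ_r) = 642 / (2 × 2.25 × 0.975) = 146 nm.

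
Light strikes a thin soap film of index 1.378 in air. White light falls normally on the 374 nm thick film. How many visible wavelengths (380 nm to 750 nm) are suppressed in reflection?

1

Ray reflecting at the top interface goes from n = 1.0 toward n = 1.378: a half-wave phase shift.
Bottom surface (1.378 → 1.0): reflection off a lower-index medium gives no phase shift.
The two reflections differ by half a wavelength.
For dark reflection here: 2 n t = m λ.
λ = 2 n t / m = 1031 / m nm.
m=1: 1031 nm (IR); m=2: 515 nm (visible); m=3: 344 nm (UV).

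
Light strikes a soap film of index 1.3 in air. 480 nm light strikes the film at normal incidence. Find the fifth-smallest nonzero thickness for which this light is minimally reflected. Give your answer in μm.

Top surface (1.0 → 1.3): reflection off a higher-index medium gives a half-wave phase shift.
Ray reflecting at the bottom interface goes from n = 1.3 toward n = 1.0: no phase shift.
Exactly one π shift → a net half-wave offset.
For weak reflection here: 2 n t = m λ.
The fifth-smallest nonzero thickness corresponds to m = 5: t = m λ / (2 n) = 5.00 × 480 / (2 × 1.3) = 923 nm.

0.923 μm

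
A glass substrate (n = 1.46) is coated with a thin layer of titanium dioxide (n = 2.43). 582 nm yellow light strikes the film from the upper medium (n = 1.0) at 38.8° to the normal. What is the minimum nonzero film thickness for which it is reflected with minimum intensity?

Ray reflecting at the top interface goes from n = 1.0 toward n = 2.43: a half-wave phase shift.
At the lower boundary (n = 2.43 to n = 1.46) the reflected ray undergoes no phase shift.
Exactly one π shift → a net half-wave offset.
For weak reflection here: 2 n t cos θ_r = m λ.
Snell's law: 1.0 sin 38.8° = 2.43 sin θ_r → sin θ_r = 0.258, cos θ_r = 0.966.
Minimum nonzero at m = 1: t = λ / (2 n cos θ_r) = 582 / (2 × 2.43 × 0.966) = 124 nm.

124 nm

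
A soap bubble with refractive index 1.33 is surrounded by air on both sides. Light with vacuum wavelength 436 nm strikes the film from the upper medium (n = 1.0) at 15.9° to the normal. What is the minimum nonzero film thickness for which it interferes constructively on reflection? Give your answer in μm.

At the upper boundary (n = 1.0 to n = 1.33) the reflected ray undergoes a half-wave phase shift.
Ray reflecting at the bottom interface goes from n = 1.33 toward n = 1.0: no phase shift.
Net: one phase inversion between the two reflected rays.
For bright reflection here: 2 n t cos θ_r = (m + ½) λ.
Snell's law: 1.0 sin 15.9° = 1.33 sin θ_r → sin θ_r = 0.206, cos θ_r = 0.979.
Minimum at m = 0: t = λ / (4 n cos θ_r) = 436 / (4 × 1.33 × 0.979) = 83.8 nm.

0.0838 μm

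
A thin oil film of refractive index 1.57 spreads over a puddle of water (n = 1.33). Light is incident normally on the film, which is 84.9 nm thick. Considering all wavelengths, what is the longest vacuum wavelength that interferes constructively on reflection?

Ray reflecting at the top interface goes from n = 1.0 toward n = 1.57: a half-wave phase shift.
Bottom surface (1.57 → 1.33): reflection off a lower-index medium gives no phase shift.
Exactly one π shift → a net half-wave offset.
So the condition for constructive reflection is 2 n t = (m + ½) λ.
λ = 2 n t / (m + ½). The longest wavelength is m = 0: λ = 2 × 1.57 × 84.9 / 0.500 = 533 nm.

533 nm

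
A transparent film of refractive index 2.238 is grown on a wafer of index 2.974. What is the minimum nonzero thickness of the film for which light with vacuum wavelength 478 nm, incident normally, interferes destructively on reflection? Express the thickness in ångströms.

Top surface (1.0 → 2.238): reflection off a higher-index medium gives a half-wave phase shift.
Ray reflecting at the bottom interface goes from n = 2.238 toward n = 2.974: a half-wave phase shift.
Net: no relative phase inversion (both shifts match).
So the condition for destructive reflection is 2 n t = (m + ½) λ.
Minimum at m = 0: t = λ / (4 n) = 478 / (4 × 2.238) = 53.4 nm.

534 Å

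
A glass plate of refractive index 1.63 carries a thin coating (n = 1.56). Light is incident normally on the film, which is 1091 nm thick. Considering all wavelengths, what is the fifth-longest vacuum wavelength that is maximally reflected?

At the upper boundary (n = 1.0 to n = 1.56) the reflected ray undergoes a half-wave phase shift.
Bottom surface (1.56 → 1.63): reflection off a higher-index medium gives a half-wave phase shift.
Net: no relative phase inversion (both shifts match).
With no net inversion, constructive interference in reflection requires 2 n t = m λ.
λ = 2 n t / m. The fifth-longest wavelength is m = 5: λ = 2 × 1.56 × 1091 / 5.00 = 681 nm.

681 nm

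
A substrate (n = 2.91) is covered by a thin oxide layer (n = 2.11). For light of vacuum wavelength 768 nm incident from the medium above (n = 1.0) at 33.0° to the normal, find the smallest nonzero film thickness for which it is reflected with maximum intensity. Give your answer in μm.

Top surface (1.0 → 2.11): reflection off a higher-index medium gives a half-wave phase shift.
At the lower boundary (n = 2.11 to n = 2.91) the reflected ray undergoes a half-wave phase shift.
The two reflections carry the same phase change, so no net offset.
For bright reflection here: 2 n t cos θ_r = m λ.
Snell's law: 1.0 sin 33.0° = 2.11 sin θ_r → sin θ_r = 0.258, cos θ_r = 0.966.
Minimum nonzero at m = 1: t = λ / (2 n cos θ_r) = 768 / (2 × 2.11 × 0.966) = 188 nm.

0.188 μm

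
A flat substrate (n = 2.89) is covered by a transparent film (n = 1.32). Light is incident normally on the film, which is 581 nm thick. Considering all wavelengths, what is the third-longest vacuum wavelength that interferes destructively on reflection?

Top surface (1.0 → 1.32): reflection off a higher-index medium gives a half-wave phase shift.
Ray reflecting at the bottom interface goes from n = 1.32 toward n = 2.89: a half-wave phase shift.
Zero or two π shifts → no net half-wave offset.
With no net inversion, destructive interference in reflection requires 2 n t = (m + ½) λ.
λ = 2 n t / (m + ½). The third-longest wavelength is m = 2: λ = 2 × 1.32 × 581 / 2.50 = 614 nm.

614 nm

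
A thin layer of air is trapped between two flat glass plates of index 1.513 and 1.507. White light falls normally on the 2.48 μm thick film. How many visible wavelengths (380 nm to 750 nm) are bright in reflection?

Ray reflecting at the top interface goes from n = 1.513 toward n = 1.0: no phase shift.
At the lower boundary (n = 1.0 to n = 1.507) the reflected ray undergoes a half-wave phase shift.
Net: one phase inversion between the two reflected rays.
So the condition for constructive reflection is 2 n t = (m + ½) λ.
λ = 2 n t / (m + ½) = 4960 / (m + ½) nm.
m=6: 763 nm (IR); m=7: 661 nm (visible); m=8: 584 nm (visible); m=9: 522 nm (visible); m=10: 472 nm (visible); m=11: 431 nm (visible); m=12: 397 nm (visible); m=13: 367 nm (UV).

6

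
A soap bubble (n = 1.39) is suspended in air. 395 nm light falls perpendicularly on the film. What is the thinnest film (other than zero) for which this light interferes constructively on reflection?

At the upper boundary (n = 1.0 to n = 1.39) the reflected ray undergoes a half-wave phase shift.
At the lower boundary (n = 1.39 to n = 1.0) the reflected ray undergoes no phase shift.
Exactly one π shift → a net half-wave offset.
So the condition for constructive reflection is 2 n t = (m + ½) λ.
Minimum at m = 0: t = λ / (4 n) = 395 / (4 × 1.39) = 71.0 nm.

71.0 nm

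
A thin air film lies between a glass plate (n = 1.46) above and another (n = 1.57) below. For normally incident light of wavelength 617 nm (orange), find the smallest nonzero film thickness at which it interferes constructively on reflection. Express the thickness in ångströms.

1543 Å

Ray reflecting at the top interface goes from n = 1.46 toward n = 1.0: no phase shift.
Bottom surface (1.0 → 1.57): reflection off a higher-index medium gives a half-wave phase shift.
Net: one phase inversion between the two reflected rays.
With one net inversion, constructive interference in reflection requires 2 n t = (m + ½) λ.
Minimum at m = 0: t = λ / (4 n) = 617 / (4 × 1.0) = 154 nm.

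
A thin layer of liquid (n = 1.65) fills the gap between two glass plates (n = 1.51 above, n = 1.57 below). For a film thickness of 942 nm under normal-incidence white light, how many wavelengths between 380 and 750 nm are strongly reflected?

Ray reflecting at the top interface goes from n = 1.51 toward n = 1.65: a half-wave phase shift.
At the lower boundary (n = 1.65 to n = 1.57) the reflected ray undergoes no phase shift.
Exactly one π shift → a net half-wave offset.
So the condition for constructive reflection is 2 n t = (m + ½) λ.
λ = 2 n t / (m + ½) = 3109 / (m + ½) nm.
m=3: 888 nm (IR); m=4: 691 nm (visible); m=5: 565 nm (visible); m=6: 478 nm (visible); m=7: 414 nm (visible); m=8: 366 nm (UV).

4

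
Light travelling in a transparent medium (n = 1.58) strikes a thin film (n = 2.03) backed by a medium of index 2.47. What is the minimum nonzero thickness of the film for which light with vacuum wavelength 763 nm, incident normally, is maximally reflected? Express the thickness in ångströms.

Top surface (1.58 → 2.03): reflection off a higher-index medium gives a half-wave phase shift.
Ray reflecting at the bottom interface goes from n = 2.03 toward n = 2.47: a half-wave phase shift.
Net: no relative phase inversion (both shifts match).
For strong reflection here: 2 n t = m λ.
Minimum nonzero at m = 1: t = λ / (2 n) = 763 / (2 × 2.03) = 188 nm.

1879 Å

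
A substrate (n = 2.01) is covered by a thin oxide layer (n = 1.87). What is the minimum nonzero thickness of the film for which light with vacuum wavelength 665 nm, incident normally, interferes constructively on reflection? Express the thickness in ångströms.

Ray reflecting at the top interface goes from n = 1.0 toward n = 1.87: a half-wave phase shift.
Ray reflecting at the bottom interface goes from n = 1.87 toward n = 2.01: a half-wave phase shift.
Net: no relative phase inversion (both shifts match).
So the condition for constructive reflection is 2 n t = m λ.
Minimum nonzero at m = 1: t = λ / (2 n) = 665 / (2 × 1.87) = 178 nm.

1778 Å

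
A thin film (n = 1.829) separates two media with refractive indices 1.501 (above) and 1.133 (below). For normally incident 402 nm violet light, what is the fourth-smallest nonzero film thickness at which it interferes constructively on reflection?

385 nm

At the upper boundary (n = 1.501 to n = 1.829) the reflected ray undergoes a half-wave phase shift.
At the lower boundary (n = 1.829 to n = 1.133) the reflected ray undergoes no phase shift.
Exactly one π shift → a net half-wave offset.
So the condition for constructive reflection is 2 n t = (m + ½) λ.
The fourth-smallest nonzero thickness corresponds to m = 3: t = (m + ½) λ / (2 n) = 3.50 × 402 / (2 × 1.829) = 385 nm.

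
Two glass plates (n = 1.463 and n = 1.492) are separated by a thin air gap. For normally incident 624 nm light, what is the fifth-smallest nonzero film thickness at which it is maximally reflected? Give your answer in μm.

Top surface (1.463 → 1.0): reflection off a lower-index medium gives no phase shift.
Ray reflecting at the bottom interface goes from n = 1.0 toward n = 1.492: a half-wave phase shift.
Net: one phase inversion between the two reflected rays.
So the condition for constructive reflection is 2 n t = (m + ½) λ.
The fifth-smallest nonzero thickness corresponds to m = 4: t = (m + ½) λ / (2 n) = 4.50 × 624 / (2 × 1.0) = 1404 nm.

1.40 μm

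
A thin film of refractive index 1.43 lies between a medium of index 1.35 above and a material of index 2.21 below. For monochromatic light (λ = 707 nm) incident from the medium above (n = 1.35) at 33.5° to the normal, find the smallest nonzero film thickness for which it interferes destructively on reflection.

At the upper boundary (n = 1.35 to n = 1.43) the reflected ray undergoes a half-wave phase shift.
At the lower boundary (n = 1.43 to n = 2.21) the reflected ray undergoes a half-wave phase shift.
Zero or two π shifts → no net half-wave offset.
With no net inversion, destructive interference in reflection requires 2 n t cos θ_r = (m + ½) λ.
Snell's law: 1.35 sin 33.5° = 1.43 sin θ_r → sin θ_r = 0.521, cos θ_r = 0.854.
Minimum at m = 0: t = λ / (4 n cos θ_r) = 707 / (4 × 1.43 × 0.854) = 145 nm.

145 nm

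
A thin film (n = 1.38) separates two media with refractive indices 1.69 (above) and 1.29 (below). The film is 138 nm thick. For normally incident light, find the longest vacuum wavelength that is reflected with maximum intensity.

381 nm

At the upper boundary (n = 1.69 to n = 1.38) the reflected ray undergoes no phase shift.
Ray reflecting at the bottom interface goes from n = 1.38 toward n = 1.29: no phase shift.
Net: no relative phase inversion (both shifts match).
For strong reflection here: 2 n t = m λ.
λ = 2 n t / m. The longest wavelength is m = 1: λ = 2 × 1.38 × 138 / 1.00 = 381 nm.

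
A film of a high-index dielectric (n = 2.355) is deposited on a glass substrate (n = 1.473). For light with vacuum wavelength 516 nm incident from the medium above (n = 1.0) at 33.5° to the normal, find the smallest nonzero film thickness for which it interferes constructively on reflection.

Ray reflecting at the top interface goes from n = 1.0 toward n = 2.355: a half-wave phase shift.
Ray reflecting at the bottom interface goes from n = 2.355 toward n = 1.473: no phase shift.
Exactly one π shift → a net half-wave offset.
So the condition for constructive reflection is 2 n t cos θ_r = (m + ½) λ.
Snell's law: 1.0 sin 33.5° = 2.355 sin θ_r → sin θ_r = 0.234, cos θ_r = 0.972.
Minimum at m = 0: t = λ / (4 n cos θ_r) = 516 / (4 × 2.355 × 0.972) = 56.3 nm.

56.3 nm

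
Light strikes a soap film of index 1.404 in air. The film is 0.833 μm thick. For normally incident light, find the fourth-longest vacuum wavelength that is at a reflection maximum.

Ray reflecting at the top interface goes from n = 1.0 toward n = 1.404: a half-wave phase shift.
Bottom surface (1.404 → 1.0): reflection off a lower-index medium gives no phase shift.
Net: one phase inversion between the two reflected rays.
So the condition for constructive reflection is 2 n t = (m + ½) λ.
λ = 2 n t / (m + ½). The fourth-longest wavelength is m = 3: λ = 2 × 1.404 × 833 / 3.50 = 668 nm.

668 nm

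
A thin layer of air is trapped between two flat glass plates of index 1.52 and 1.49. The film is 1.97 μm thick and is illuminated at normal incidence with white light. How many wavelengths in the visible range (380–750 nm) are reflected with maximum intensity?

At the upper boundary (n = 1.52 to n = 1.0) the reflected ray undergoes no phase shift.
At the lower boundary (n = 1.0 to n = 1.49) the reflected ray undergoes a half-wave phase shift.
Net: one phase inversion between the two reflected rays.
For bright reflection here: 2 n t = (m + ½) λ.
λ = 2 n t / (m + ½) = 3940 / (m + ½) nm.
m=4: 876 nm (IR); m=5: 716 nm (visible); m=6: 606 nm (visible); m=7: 525 nm (visible); m=8: 464 nm (visible); m=9: 415 nm (visible); m=10: 375 nm (UV).

5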